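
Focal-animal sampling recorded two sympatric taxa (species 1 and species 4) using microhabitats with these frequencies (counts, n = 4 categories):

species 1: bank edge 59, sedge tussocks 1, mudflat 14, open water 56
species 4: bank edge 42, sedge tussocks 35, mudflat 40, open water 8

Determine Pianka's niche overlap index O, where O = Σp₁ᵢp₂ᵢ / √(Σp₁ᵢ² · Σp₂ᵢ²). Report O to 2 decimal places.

Proportions for species 1 (n=130): 59/130=0.4538, 1/130=0.0077, 14/130=0.1077, 56/130=0.4308
Proportions for species 4 (n=125): 42/125=0.3360, 35/125=0.2800, 40/125=0.3200, 8/125=0.0640
Σ p₁ᵢp₂ᵢ = 0.152477 + 0.002156 + 0.034464 + 0.027571 = 0.216668
Σp_1ᵢ² = 0.4538² + 0.0077² + 0.1077² + 0.4308² = 0.205934 + 0.000059 + 0.011599 + 0.185589 = 0.403181
Σp_2ᵢ² = 0.3360² + 0.2800² + 0.3200² + 0.0640² = 0.112896 + 0.078400 + 0.102400 + 0.004096 = 0.297792
O = 0.216668 / √(0.403181 × 0.297792) = 0.216668 / 0.3465026 = 0.6253

0.63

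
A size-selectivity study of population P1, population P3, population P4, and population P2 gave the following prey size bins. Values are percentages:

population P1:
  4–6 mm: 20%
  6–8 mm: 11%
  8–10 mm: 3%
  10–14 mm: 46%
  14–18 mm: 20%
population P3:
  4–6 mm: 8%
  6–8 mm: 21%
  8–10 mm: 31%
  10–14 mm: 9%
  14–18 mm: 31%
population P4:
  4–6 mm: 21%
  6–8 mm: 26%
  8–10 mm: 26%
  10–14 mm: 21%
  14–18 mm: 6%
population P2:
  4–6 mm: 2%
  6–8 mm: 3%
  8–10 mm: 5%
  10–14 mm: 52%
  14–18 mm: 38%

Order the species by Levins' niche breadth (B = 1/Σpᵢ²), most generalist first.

population P4 > population P3 > population P1 > population P2

Convert percentages to proportions (divide by 100).
Σp_P1ᵢ² = 0.20² + 0.11² + 0.03² + 0.46² + 0.20² = 0.0400 + 0.0121 + 0.0009 + 0.2116 + 0.0400 = 0.3046
B_P1 = 1 / 0.3046 = 3.2830
Σp_P3ᵢ² = 0.08² + 0.21² + 0.31² + 0.09² + 0.31² = 0.0064 + 0.0441 + 0.0961 + 0.0081 + 0.0961 = 0.2508
B_P3 = 1 / 0.2508 = 3.9872
Σp_P4ᵢ² = 0.21² + 0.26² + 0.26² + 0.21² + 0.06² = 0.0441 + 0.0676 + 0.0676 + 0.0441 + 0.0036 = 0.2270
B_P4 = 1 / 0.2270 = 4.4053
Σp_P2ᵢ² = 0.02² + 0.03² + 0.05² + 0.52² + 0.38² = 0.0004 + 0.0009 + 0.0025 + 0.2704 + 0.1444 = 0.4186
B_P2 = 1 / 0.4186 = 2.3889
Ranking by B (broadest → narrowest): population P4 (4.41) > population P3 (3.99) > population P1 (3.28) > population P2 (2.39)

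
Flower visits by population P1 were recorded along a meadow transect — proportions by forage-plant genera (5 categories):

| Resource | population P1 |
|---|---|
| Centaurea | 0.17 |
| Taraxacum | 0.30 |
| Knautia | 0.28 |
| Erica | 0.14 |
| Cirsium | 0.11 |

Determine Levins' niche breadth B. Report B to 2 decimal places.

4.37

Σpᵢ² = 0.17² + 0.30² + 0.28² + 0.14² + 0.11² = 0.0289 + 0.0900 + 0.0784 + 0.0196 + 0.0121 = 0.2290
B = 1 / 0.2290 = 4.3668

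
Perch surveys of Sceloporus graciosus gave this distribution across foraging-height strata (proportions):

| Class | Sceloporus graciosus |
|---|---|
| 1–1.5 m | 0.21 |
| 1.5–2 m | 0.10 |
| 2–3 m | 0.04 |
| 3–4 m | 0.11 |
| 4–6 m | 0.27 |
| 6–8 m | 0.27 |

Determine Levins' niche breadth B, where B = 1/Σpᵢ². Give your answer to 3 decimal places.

4.682

Σpᵢ² = 0.21² + 0.10² + 0.04² + 0.11² + 0.27² + 0.27² = 0.0441 + 0.0100 + 0.0016 + 0.0121 + 0.0729 + 0.0729 = 0.2136
B = 1 / 0.2136 = 4.68165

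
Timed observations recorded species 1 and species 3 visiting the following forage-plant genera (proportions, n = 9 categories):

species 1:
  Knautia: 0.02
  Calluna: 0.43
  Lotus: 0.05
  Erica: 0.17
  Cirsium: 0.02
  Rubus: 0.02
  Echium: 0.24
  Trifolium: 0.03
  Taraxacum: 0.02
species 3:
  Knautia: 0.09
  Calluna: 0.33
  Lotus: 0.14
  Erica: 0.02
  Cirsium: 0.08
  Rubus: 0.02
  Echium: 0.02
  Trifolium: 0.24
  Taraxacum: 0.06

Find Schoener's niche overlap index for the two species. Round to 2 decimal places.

0.53

Σ|p₁ᵢ − p₂ᵢ| = 0.07 + 0.10 + 0.09 + 0.15 + 0.06 + 0.00 + 0.22 + 0.21 + 0.04 = 0.94
D = 1 − ½ × 0.94 = 1 − 0.470 = 0.5300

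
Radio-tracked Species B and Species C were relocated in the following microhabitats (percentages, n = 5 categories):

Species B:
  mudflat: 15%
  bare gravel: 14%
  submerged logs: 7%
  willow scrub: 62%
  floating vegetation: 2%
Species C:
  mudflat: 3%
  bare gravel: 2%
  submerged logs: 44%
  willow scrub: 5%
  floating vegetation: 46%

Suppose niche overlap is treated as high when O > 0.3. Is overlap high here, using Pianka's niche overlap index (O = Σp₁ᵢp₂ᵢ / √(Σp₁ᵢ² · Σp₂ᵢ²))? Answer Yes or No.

No

Convert percentages to proportions (divide by 100).
Σ p₁ᵢp₂ᵢ = 0.0045 + 0.0028 + 0.0308 + 0.0310 + 0.0092 = 0.0783
Σp_1ᵢ² = 0.15² + 0.14² + 0.07² + 0.62² + 0.02² = 0.0225 + 0.0196 + 0.0049 + 0.3844 + 0.0004 = 0.4318
Σp_2ᵢ² = 0.03² + 0.02² + 0.44² + 0.05² + 0.46² = 0.0009 + 0.0004 + 0.1936 + 0.0025 + 0.2116 = 0.4090
O = 0.0783 / √(0.4318 × 0.4090) = 0.0783 / 0.42025 = 0.1863
O = 0.1863 < 0.3 → No.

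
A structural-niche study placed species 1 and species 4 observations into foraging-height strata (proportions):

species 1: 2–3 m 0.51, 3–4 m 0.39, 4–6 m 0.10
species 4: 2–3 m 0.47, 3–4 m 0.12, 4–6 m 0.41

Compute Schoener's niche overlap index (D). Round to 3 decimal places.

Σ|p₁ᵢ − p₂ᵢ| = 0.04 + 0.27 + 0.31 = 0.62
D = 1 − ½ × 0.62 = 1 − 0.310 = 0.69000

0.690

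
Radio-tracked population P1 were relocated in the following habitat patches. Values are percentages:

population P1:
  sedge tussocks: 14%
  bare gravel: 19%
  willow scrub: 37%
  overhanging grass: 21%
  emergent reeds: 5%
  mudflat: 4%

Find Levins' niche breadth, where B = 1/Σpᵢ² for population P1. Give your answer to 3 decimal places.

Convert percentages to proportions (divide by 100).
Σpᵢ² = 0.14² + 0.19² + 0.37² + 0.21² + 0.05² + 0.04² = 0.0196 + 0.0361 + 0.1369 + 0.0441 + 0.0025 + 0.0016 = 0.2408
B = 1 / 0.2408 = 4.15282

4.153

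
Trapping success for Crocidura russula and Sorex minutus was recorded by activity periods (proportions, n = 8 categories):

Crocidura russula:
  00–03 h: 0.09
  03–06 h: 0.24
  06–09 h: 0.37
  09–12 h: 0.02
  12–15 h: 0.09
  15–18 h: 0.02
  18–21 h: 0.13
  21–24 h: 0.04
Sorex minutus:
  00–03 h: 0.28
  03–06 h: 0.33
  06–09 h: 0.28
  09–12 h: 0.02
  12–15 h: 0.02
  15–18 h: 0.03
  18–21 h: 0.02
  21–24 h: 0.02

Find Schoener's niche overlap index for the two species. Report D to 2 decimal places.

0.71

Σ|p₁ᵢ − p₂ᵢ| = 0.19 + 0.09 + 0.09 + 0.00 + 0.07 + 0.01 + 0.11 + 0.02 = 0.58
D = 1 − ½ × 0.58 = 1 − 0.290 = 0.7100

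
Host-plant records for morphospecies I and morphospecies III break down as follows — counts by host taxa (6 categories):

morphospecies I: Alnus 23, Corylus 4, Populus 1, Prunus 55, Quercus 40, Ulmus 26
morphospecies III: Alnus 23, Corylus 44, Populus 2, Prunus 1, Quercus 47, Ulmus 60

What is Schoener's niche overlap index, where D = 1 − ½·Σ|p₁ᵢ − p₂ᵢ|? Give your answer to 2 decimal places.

0.61

Proportions for morphospecies I (n=149): 23/149=0.1544, 4/149=0.0268, 1/149=0.0067, 55/149=0.3691, 40/149=0.2685, 26/149=0.1745
Proportions for morphospecies III (n=177): 23/177=0.1299, 44/177=0.2486, 2/177=0.0113, 1/177=0.0056, 47/177=0.2655, 60/177=0.3390
Σ|p₁ᵢ − p₂ᵢ| = 0.0245 + 0.2218 + 0.0046 + 0.3635 + 0.0030 + 0.1645 = 0.7819
D = 1 − ½ × 0.7819 = 1 − 0.39095 = 0.60905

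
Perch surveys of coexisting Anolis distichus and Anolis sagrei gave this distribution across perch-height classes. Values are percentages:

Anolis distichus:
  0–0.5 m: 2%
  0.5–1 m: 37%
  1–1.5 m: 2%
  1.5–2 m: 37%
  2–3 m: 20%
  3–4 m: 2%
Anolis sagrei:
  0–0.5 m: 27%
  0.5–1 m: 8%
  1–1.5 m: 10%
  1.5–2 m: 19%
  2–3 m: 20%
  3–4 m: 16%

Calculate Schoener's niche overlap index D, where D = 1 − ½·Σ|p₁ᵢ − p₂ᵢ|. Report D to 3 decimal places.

Convert percentages to proportions (divide by 100).
Σ|p₁ᵢ − p₂ᵢ| = 0.25 + 0.29 + 0.08 + 0.18 + 0.00 + 0.14 = 0.94
D = 1 − ½ × 0.94 = 1 − 0.470 = 0.53000

0.530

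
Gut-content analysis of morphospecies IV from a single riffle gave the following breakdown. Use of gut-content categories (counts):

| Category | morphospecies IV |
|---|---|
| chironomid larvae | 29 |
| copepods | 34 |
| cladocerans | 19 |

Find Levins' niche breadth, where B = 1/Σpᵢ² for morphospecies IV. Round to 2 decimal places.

Proportions for morphospecies IV (n=82): 29/82=0.3537, 34/82=0.4146, 19/82=0.2317
Σpᵢ² = 0.3537² + 0.4146² + 0.2317² = 0.125104 + 0.171893 + 0.053685 = 0.350682
B = 1 / 0.350682 = 2.8516

2.85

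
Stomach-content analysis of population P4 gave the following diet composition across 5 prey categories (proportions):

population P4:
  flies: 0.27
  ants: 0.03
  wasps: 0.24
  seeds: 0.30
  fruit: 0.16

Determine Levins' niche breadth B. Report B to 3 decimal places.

4.049

Σpᵢ² = 0.27² + 0.03² + 0.24² + 0.30² + 0.16² = 0.0729 + 0.0009 + 0.0576 + 0.0900 + 0.0256 = 0.2470
B = 1 / 0.2470 = 4.04858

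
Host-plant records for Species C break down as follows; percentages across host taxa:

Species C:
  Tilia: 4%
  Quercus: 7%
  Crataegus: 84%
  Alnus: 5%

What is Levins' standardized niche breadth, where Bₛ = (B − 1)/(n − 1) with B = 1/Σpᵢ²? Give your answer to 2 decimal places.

0.13

Convert percentages to proportions (divide by 100).
Σpᵢ² = 0.04² + 0.07² + 0.84² + 0.05² = 0.0016 + 0.0049 + 0.7056 + 0.0025 = 0.7146
B = 1 / 0.7146 = 1.3994
Bₛ = (B − 1)/(n − 1) = (1.3994 − 1)/(4 − 1) = 0.3994/3 = 0.1331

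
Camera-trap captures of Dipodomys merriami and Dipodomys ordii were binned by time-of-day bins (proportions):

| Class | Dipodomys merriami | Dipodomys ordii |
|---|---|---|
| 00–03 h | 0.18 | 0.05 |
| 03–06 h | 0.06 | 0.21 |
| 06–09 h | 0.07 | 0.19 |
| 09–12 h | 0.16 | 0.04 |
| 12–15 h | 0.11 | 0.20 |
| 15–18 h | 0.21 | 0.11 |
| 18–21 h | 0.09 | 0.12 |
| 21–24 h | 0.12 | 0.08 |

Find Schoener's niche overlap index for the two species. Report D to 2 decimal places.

Σ|p₁ᵢ − p₂ᵢ| = 0.13 + 0.15 + 0.12 + 0.12 + 0.09 + 0.10 + 0.03 + 0.04 = 0.78
D = 1 − ½ × 0.78 = 1 − 0.390 = 0.6100

0.61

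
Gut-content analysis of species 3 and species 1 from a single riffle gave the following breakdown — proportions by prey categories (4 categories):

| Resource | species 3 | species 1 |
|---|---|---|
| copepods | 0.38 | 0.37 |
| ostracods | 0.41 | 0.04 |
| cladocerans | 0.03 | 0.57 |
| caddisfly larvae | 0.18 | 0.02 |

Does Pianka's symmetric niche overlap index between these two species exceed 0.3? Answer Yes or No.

Σ p₁ᵢp₂ᵢ = 0.1406 + 0.0164 + 0.0171 + 0.0036 = 0.1777
Σp_1ᵢ² = 0.38² + 0.41² + 0.03² + 0.18² = 0.1444 + 0.1681 + 0.0009 + 0.0324 = 0.3458
Σp_2ᵢ² = 0.37² + 0.04² + 0.57² + 0.02² = 0.1369 + 0.0016 + 0.3249 + 0.0004 = 0.4638
O = 0.1777 / √(0.3458 × 0.4638) = 0.1777 / 0.40048 = 0.4437
O = 0.4437 > 0.3 → Yes.

Yes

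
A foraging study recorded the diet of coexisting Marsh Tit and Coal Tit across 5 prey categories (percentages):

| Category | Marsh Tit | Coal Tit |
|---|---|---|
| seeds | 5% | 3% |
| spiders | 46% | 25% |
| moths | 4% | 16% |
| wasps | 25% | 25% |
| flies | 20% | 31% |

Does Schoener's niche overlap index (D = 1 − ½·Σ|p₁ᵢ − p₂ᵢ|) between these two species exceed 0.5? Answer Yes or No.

Convert percentages to proportions (divide by 100).
Σ|p₁ᵢ − p₂ᵢ| = 0.02 + 0.21 + 0.12 + 0.00 + 0.11 = 0.46
D = 1 − ½ × 0.46 = 1 − 0.230 = 0.7700
D = 0.7700 > 0.5 → Yes.

Yes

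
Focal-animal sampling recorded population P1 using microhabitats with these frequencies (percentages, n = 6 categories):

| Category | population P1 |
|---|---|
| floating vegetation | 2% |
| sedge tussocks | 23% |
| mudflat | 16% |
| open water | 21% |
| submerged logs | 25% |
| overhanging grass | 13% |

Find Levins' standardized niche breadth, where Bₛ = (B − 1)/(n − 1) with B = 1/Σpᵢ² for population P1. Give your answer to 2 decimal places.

0.79

Convert percentages to proportions (divide by 100).
Σpᵢ² = 0.02² + 0.23² + 0.16² + 0.21² + 0.25² + 0.13² = 0.0004 + 0.0529 + 0.0256 + 0.0441 + 0.0625 + 0.0169 = 0.2024
B = 1 / 0.2024 = 4.9407
Bₛ = (B − 1)/(n − 1) = (4.9407 − 1)/(6 − 1) = 3.9407/5 = 0.7881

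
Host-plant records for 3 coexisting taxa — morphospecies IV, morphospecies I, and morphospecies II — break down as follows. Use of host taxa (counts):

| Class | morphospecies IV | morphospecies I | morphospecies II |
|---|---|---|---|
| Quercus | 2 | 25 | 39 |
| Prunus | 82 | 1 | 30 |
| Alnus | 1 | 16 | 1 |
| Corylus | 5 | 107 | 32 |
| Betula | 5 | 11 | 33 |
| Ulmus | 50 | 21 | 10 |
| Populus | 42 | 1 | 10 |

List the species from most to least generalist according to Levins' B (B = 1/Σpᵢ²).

morphospecies II > morphospecies IV > morphospecies I

Proportions for morphospecies IV (n=187): 2/187=0.0107, 82/187=0.4385, 1/187=0.0053, 5/187=0.0267, 5/187=0.0267, 50/187=0.2674, 42/187=0.2246
Proportions for morphospecies I (n=182): 25/182=0.1374, 1/182=0.0055, 16/182=0.0879, 107/182=0.5879, 11/182=0.0604, 21/182=0.1154, 1/182=0.0055
Proportions for morphospecies II (n=155): 39/155=0.2516, 30/155=0.1935, 1/155=0.0065, 32/155=0.2065, 33/155=0.2129, 10/155=0.0645, 10/155=0.0645
Σp_IVᵢ² = 0.0107² + 0.4385² + 0.0053² + 0.0267² + 0.0267² + 0.2674² + 0.2246² = 0.000114 + 0.192282 + 0.000028 + 0.000713 + 0.000713 + 0.071503 + 0.050445 = 0.315798
B_IV = 1 / 0.315798 = 3.1666
Σp_Iᵢ² = 0.1374² + 0.0055² + 0.0879² + 0.5879² + 0.0604² + 0.1154² + 0.0055² = 0.018879 + 0.000030 + 0.007726 + 0.345626 + 0.003648 + 0.013317 + 0.000030 = 0.389256
B_I = 1 / 0.389256 = 2.5690
Σp_IIᵢ² = 0.2516² + 0.1935² + 0.0065² + 0.2065² + 0.2129² + 0.0645² + 0.0645² = 0.063303 + 0.037442 + 0.000042 + 0.042642 + 0.045326 + 0.004160 + 0.004160 = 0.197075
B_II = 1 / 0.197075 = 5.0742
Ranking by B (broadest → narrowest): morphospecies II (5.07) > morphospecies IV (3.17) > morphospecies I (2.57)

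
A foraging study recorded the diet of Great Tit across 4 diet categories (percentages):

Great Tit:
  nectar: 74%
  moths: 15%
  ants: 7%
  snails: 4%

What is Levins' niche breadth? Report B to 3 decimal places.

Convert percentages to proportions (divide by 100).
Σpᵢ² = 0.74² + 0.15² + 0.07² + 0.04² = 0.5476 + 0.0225 + 0.0049 + 0.0016 = 0.5766
B = 1 / 0.5766 = 1.73430

1.734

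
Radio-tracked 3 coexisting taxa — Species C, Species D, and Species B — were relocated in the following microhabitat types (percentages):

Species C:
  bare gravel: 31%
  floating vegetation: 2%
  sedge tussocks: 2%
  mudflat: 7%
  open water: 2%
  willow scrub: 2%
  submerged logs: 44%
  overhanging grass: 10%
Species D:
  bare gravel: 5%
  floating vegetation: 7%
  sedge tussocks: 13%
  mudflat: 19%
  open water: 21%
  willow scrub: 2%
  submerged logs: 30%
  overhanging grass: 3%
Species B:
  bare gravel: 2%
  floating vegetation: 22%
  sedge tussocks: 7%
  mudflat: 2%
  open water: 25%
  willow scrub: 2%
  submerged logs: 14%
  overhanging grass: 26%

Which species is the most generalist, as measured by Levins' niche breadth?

Species D

Convert percentages to proportions (divide by 100).
Σp_Cᵢ² = 0.31² + 0.02² + 0.02² + 0.07² + 0.02² + 0.02² + 0.44² + 0.10² = 0.0961 + 0.0004 + 0.0004 + 0.0049 + 0.0004 + 0.0004 + 0.1936 + 0.0100 = 0.3062
B_C = 1 / 0.3062 = 3.2658
Σp_Dᵢ² = 0.05² + 0.07² + 0.13² + 0.19² + 0.21² + 0.02² + 0.30² + 0.03² = 0.0025 + 0.0049 + 0.0169 + 0.0361 + 0.0441 + 0.0004 + 0.0900 + 0.0009 = 0.1958
B_D = 1 / 0.1958 = 5.1073
Σp_Bᵢ² = 0.02² + 0.22² + 0.07² + 0.02² + 0.25² + 0.02² + 0.14² + 0.26² = 0.0004 + 0.0484 + 0.0049 + 0.0004 + 0.0625 + 0.0004 + 0.0196 + 0.0676 = 0.2042
B_B = 1 / 0.2042 = 4.8972
Highest B → broadest niche (most generalist): Species D (B = 5.11).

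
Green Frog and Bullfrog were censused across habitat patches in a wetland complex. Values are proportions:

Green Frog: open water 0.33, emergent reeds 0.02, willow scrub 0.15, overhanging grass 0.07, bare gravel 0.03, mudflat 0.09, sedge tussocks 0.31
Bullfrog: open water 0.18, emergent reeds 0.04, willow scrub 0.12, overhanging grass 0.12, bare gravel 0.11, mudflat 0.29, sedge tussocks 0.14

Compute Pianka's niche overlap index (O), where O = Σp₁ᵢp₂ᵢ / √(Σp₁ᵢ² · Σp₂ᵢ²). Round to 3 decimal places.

Σ p₁ᵢp₂ᵢ = 0.0594 + 0.0008 + 0.0180 + 0.0084 + 0.0033 + 0.0261 + 0.0434 = 0.1594
Σp_1ᵢ² = 0.33² + 0.02² + 0.15² + 0.07² + 0.03² + 0.09² + 0.31² = 0.1089 + 0.0004 + 0.0225 + 0.0049 + 0.0009 + 0.0081 + 0.0961 = 0.2418
Σp_2ᵢ² = 0.18² + 0.04² + 0.12² + 0.12² + 0.11² + 0.29² + 0.14² = 0.0324 + 0.0016 + 0.0144 + 0.0144 + 0.0121 + 0.0841 + 0.0196 = 0.1786
O = 0.1594 / √(0.2418 × 0.1786) = 0.1594 / 0.207811 = 0.76704

0.767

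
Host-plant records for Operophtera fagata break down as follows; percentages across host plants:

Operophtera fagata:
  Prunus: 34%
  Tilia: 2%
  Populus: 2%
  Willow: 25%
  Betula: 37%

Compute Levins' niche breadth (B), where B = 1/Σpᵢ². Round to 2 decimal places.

Convert percentages to proportions (divide by 100).
Σpᵢ² = 0.34² + 0.02² + 0.02² + 0.25² + 0.37² = 0.1156 + 0.0004 + 0.0004 + 0.0625 + 0.1369 = 0.3158
B = 1 / 0.3158 = 3.1666

3.17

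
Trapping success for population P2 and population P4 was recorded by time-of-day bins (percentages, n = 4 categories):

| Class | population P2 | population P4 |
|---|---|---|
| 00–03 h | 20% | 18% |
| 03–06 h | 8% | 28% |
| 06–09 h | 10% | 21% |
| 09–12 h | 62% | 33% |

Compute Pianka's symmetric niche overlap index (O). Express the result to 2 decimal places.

Convert percentages to proportions (divide by 100).
Σ p₁ᵢp₂ᵢ = 0.0360 + 0.0224 + 0.0210 + 0.2046 = 0.2840
Σp_1ᵢ² = 0.20² + 0.08² + 0.10² + 0.62² = 0.0400 + 0.0064 + 0.0100 + 0.3844 = 0.4408
Σp_2ᵢ² = 0.18² + 0.28² + 0.21² + 0.33² = 0.0324 + 0.0784 + 0.0441 + 0.1089 = 0.2638
O = 0.2840 / √(0.4408 × 0.2638) = 0.2840 / 0.34100 = 0.8328

0.83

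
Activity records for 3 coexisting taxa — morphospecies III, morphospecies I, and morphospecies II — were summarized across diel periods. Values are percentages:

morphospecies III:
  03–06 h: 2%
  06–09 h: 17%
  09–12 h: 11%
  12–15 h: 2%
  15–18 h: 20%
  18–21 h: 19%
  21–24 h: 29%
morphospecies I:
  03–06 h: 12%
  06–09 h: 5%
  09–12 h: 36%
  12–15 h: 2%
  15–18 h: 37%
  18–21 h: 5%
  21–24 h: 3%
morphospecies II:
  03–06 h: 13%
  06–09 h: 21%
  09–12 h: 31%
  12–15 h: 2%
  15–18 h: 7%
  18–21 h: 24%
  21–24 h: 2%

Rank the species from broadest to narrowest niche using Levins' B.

morphospecies III > morphospecies II > morphospecies I

Convert percentages to proportions (divide by 100).
Σp_IIIᵢ² = 0.02² + 0.17² + 0.11² + 0.02² + 0.20² + 0.19² + 0.29² = 0.0004 + 0.0289 + 0.0121 + 0.0004 + 0.0400 + 0.0361 + 0.0841 = 0.2020
B_III = 1 / 0.2020 = 4.9505
Σp_Iᵢ² = 0.12² + 0.05² + 0.36² + 0.02² + 0.37² + 0.05² + 0.03² = 0.0144 + 0.0025 + 0.1296 + 0.0004 + 0.1369 + 0.0025 + 0.0009 = 0.2872
B_I = 1 / 0.2872 = 3.4819
Σp_IIᵢ² = 0.13² + 0.21² + 0.31² + 0.02² + 0.07² + 0.24² + 0.02² = 0.0169 + 0.0441 + 0.0961 + 0.0004 + 0.0049 + 0.0576 + 0.0004 = 0.2204
B_II = 1 / 0.2204 = 4.5372
Ranking by B (broadest → narrowest): morphospecies III (4.95) > morphospecies II (4.54) > morphospecies I (3.48)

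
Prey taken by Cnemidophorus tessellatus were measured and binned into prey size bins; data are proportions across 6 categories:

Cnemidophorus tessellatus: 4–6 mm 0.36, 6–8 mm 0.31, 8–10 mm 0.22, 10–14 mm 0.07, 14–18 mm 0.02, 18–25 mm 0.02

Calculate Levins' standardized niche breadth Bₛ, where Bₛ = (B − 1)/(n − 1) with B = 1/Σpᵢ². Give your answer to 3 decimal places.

Σpᵢ² = 0.36² + 0.31² + 0.22² + 0.07² + 0.02² + 0.02² = 0.1296 + 0.0961 + 0.0484 + 0.0049 + 0.0004 + 0.0004 = 0.2798
B = 1 / 0.2798 = 3.57398
Bₛ = (B − 1)/(n − 1) = (3.57398 − 1)/(6 − 1) = 2.57398/5 = 0.51480

0.515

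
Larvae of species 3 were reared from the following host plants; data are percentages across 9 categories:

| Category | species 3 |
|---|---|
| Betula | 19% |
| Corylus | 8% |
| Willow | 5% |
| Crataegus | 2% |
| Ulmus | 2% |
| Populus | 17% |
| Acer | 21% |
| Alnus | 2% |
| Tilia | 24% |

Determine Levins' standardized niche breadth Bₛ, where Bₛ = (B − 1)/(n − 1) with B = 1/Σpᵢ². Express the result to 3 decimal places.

Convert percentages to proportions (divide by 100).
Σpᵢ² = 0.19² + 0.08² + 0.05² + 0.02² + 0.02² + 0.17² + 0.21² + 0.02² + 0.24² = 0.0361 + 0.0064 + 0.0025 + 0.0004 + 0.0004 + 0.0289 + 0.0441 + 0.0004 + 0.0576 = 0.1768
B = 1 / 0.1768 = 5.65611
Bₛ = (B − 1)/(n − 1) = (5.65611 − 1)/(9 − 1) = 4.65611/8 = 0.58201

0.582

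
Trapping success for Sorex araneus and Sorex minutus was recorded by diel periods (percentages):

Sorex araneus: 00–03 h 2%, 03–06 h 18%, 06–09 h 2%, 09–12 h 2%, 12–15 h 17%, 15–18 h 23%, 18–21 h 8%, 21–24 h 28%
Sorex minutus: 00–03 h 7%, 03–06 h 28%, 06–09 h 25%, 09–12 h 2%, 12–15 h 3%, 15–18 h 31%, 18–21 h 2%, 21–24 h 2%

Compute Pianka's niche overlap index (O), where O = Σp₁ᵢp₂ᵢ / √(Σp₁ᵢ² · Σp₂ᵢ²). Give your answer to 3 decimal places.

Convert percentages to proportions (divide by 100).
Σ p₁ᵢp₂ᵢ = 0.0014 + 0.0504 + 0.0050 + 0.0004 + 0.0051 + 0.0713 + 0.0016 + 0.0056 = 0.1408
Σp_1ᵢ² = 0.02² + 0.18² + 0.02² + 0.02² + 0.17² + 0.23² + 0.08² + 0.28² = 0.0004 + 0.0324 + 0.0004 + 0.0004 + 0.0289 + 0.0529 + 0.0064 + 0.0784 = 0.2002
Σp_2ᵢ² = 0.07² + 0.28² + 0.25² + 0.02² + 0.03² + 0.31² + 0.02² + 0.02² = 0.0049 + 0.0784 + 0.0625 + 0.0004 + 0.0009 + 0.0961 + 0.0004 + 0.0004 = 0.2440
O = 0.1408 / √(0.2002 × 0.2440) = 0.1408 / 0.221018 = 0.63705

0.637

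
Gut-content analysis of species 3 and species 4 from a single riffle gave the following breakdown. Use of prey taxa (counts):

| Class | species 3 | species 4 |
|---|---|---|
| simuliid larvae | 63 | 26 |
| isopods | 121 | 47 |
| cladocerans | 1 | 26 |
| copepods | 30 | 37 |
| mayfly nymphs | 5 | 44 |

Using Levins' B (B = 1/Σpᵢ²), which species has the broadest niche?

species 4

Proportions for species 3 (n=220): 63/220=0.2864, 121/220=0.5500, 1/220=0.0045, 30/220=0.1364, 5/220=0.0227
Proportions for species 4 (n=180): 26/180=0.1444, 47/180=0.2611, 26/180=0.1444, 37/180=0.2056, 44/180=0.2444
Σp_3ᵢ² = 0.2864² + 0.5500² + 0.0045² + 0.1364² + 0.0227² = 0.082025 + 0.302500 + 0.000020 + 0.018605 + 0.000515 = 0.403665
B_3 = 1 / 0.403665 = 2.4773
Σp_4ᵢ² = 0.1444² + 0.2611² + 0.1444² + 0.2056² + 0.2444² = 0.020851 + 0.068173 + 0.020851 + 0.042271 + 0.059731 = 0.211877
B_4 = 1 / 0.211877 = 4.7197
Highest B → broadest niche (most generalist): species 4 (B = 4.72).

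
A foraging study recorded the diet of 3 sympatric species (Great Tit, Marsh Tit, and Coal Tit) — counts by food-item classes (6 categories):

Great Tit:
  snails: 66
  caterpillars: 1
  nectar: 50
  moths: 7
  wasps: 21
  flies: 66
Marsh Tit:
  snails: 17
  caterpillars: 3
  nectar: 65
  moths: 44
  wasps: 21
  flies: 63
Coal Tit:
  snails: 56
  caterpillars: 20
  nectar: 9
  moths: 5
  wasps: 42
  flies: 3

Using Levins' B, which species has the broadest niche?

Proportions for Great Tit (n=211): 66/211=0.3128, 1/211=0.0047, 50/211=0.2370, 7/211=0.0332, 21/211=0.0995, 66/211=0.3128
Proportions for Marsh Tit (n=213): 17/213=0.0798, 3/213=0.0141, 65/213=0.3052, 44/213=0.2066, 21/213=0.0986, 63/213=0.2958
Proportions for Coal Tit (n=135): 56/135=0.4148, 20/135=0.1481, 9/135=0.0667, 5/135=0.0370, 42/135=0.3111, 3/135=0.0222
Σp_Greaᵢ² = 0.3128² + 0.0047² + 0.2370² + 0.0332² + 0.0995² + 0.3128² = 0.097844 + 0.000022 + 0.056169 + 0.001102 + 0.009900 + 0.097844 = 0.262881
B_Grea = 1 / 0.262881 = 3.8040
Σp_Marsᵢ² = 0.0798² + 0.0141² + 0.3052² + 0.2066² + 0.0986² + 0.2958² = 0.006368 + 0.000199 + 0.093147 + 0.042684 + 0.009722 + 0.087498 = 0.239618
B_Mars = 1 / 0.239618 = 4.1733
Σp_Coalᵢ² = 0.4148² + 0.1481² + 0.0667² + 0.0370² + 0.3111² + 0.0222² = 0.172059 + 0.021934 + 0.004449 + 0.001369 + 0.096783 + 0.000493 = 0.297087
B_Coal = 1 / 0.297087 = 3.3660
Highest B → broadest niche (most generalist): Marsh Tit (B = 4.17).

Marsh Tit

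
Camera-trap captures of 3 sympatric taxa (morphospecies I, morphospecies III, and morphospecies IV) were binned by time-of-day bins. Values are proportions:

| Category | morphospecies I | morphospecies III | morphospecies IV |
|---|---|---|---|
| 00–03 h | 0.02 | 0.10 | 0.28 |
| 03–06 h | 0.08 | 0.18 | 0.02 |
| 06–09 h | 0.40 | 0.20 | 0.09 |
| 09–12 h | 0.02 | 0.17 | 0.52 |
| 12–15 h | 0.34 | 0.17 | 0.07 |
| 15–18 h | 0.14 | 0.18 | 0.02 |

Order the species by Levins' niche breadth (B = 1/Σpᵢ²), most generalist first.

morphospecies III > morphospecies I > morphospecies IV

Σp_Iᵢ² = 0.02² + 0.08² + 0.40² + 0.02² + 0.34² + 0.14² = 0.0004 + 0.0064 + 0.1600 + 0.0004 + 0.1156 + 0.0196 = 0.3024
B_I = 1 / 0.3024 = 3.3069
Σp_IIIᵢ² = 0.10² + 0.18² + 0.20² + 0.17² + 0.17² + 0.18² = 0.0100 + 0.0324 + 0.0400 + 0.0289 + 0.0289 + 0.0324 = 0.1726
B_III = 1 / 0.1726 = 5.7937
Σp_IVᵢ² = 0.28² + 0.02² + 0.09² + 0.52² + 0.07² + 0.02² = 0.0784 + 0.0004 + 0.0081 + 0.2704 + 0.0049 + 0.0004 = 0.3626
B_IV = 1 / 0.3626 = 2.7579
Ranking by B (broadest → narrowest): morphospecies III (5.79) > morphospecies I (3.31) > morphospecies IV (2.76)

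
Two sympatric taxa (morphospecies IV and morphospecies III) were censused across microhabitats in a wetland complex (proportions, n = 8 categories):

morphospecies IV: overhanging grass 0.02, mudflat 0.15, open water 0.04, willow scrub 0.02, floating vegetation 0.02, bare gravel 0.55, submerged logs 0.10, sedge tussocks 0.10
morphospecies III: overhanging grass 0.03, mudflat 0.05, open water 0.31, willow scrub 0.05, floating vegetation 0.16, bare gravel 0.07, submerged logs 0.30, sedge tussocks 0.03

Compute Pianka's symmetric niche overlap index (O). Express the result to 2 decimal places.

0.35

Σ p₁ᵢp₂ᵢ = 0.0006 + 0.0075 + 0.0124 + 0.0010 + 0.0032 + 0.0385 + 0.0300 + 0.0030 = 0.0962
Σp_1ᵢ² = 0.02² + 0.15² + 0.04² + 0.02² + 0.02² + 0.55² + 0.10² + 0.10² = 0.0004 + 0.0225 + 0.0016 + 0.0004 + 0.0004 + 0.3025 + 0.0100 + 0.0100 = 0.3478
Σp_2ᵢ² = 0.03² + 0.05² + 0.31² + 0.05² + 0.16² + 0.07² + 0.30² + 0.03² = 0.0009 + 0.0025 + 0.0961 + 0.0025 + 0.0256 + 0.0049 + 0.0900 + 0.0009 = 0.2234
O = 0.0962 / √(0.3478 × 0.2234) = 0.0962 / 0.27874 = 0.3451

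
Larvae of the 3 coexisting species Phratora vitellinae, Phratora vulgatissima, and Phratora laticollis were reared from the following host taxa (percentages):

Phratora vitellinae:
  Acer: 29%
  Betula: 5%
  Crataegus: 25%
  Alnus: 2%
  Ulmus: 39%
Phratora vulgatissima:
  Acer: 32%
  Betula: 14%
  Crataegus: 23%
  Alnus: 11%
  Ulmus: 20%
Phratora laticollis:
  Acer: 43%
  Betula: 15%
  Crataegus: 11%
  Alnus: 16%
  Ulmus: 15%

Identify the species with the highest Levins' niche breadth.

Convert percentages to proportions (divide by 100).
Σp_viteᵢ² = 0.29² + 0.05² + 0.25² + 0.02² + 0.39² = 0.0841 + 0.0025 + 0.0625 + 0.0004 + 0.1521 = 0.3016
B_vite = 1 / 0.3016 = 3.3156
Σp_vulgᵢ² = 0.32² + 0.14² + 0.23² + 0.11² + 0.20² = 0.1024 + 0.0196 + 0.0529 + 0.0121 + 0.0400 = 0.2270
B_vulg = 1 / 0.2270 = 4.4053
Σp_latiᵢ² = 0.43² + 0.15² + 0.11² + 0.16² + 0.15² = 0.1849 + 0.0225 + 0.0121 + 0.0256 + 0.0225 = 0.2676
B_lati = 1 / 0.2676 = 3.7369
Highest B → broadest niche (most generalist): Phratora vulgatissima (B = 4.41).

Phratora vulgatissima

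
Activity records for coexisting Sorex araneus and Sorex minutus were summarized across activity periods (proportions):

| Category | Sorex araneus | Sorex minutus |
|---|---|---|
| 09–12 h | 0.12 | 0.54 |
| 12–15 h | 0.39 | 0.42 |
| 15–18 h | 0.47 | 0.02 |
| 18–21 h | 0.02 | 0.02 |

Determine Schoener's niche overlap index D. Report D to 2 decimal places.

0.55

Σ|p₁ᵢ − p₂ᵢ| = 0.42 + 0.03 + 0.45 + 0.00 = 0.90
D = 1 − ½ × 0.90 = 1 − 0.450 = 0.5500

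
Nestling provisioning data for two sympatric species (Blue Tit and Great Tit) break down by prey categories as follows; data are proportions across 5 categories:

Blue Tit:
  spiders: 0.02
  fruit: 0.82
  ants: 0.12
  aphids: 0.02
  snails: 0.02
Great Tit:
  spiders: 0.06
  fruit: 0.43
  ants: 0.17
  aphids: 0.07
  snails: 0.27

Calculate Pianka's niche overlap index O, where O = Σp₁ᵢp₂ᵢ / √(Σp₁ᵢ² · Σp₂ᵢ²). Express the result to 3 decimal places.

0.845

Σ p₁ᵢp₂ᵢ = 0.0012 + 0.3526 + 0.0204 + 0.0014 + 0.0054 = 0.3810
Σp_1ᵢ² = 0.02² + 0.82² + 0.12² + 0.02² + 0.02² = 0.0004 + 0.6724 + 0.0144 + 0.0004 + 0.0004 = 0.6880
Σp_2ᵢ² = 0.06² + 0.43² + 0.17² + 0.07² + 0.27² = 0.0036 + 0.1849 + 0.0289 + 0.0049 + 0.0729 = 0.2952
O = 0.3810 / √(0.6880 × 0.2952) = 0.3810 / 0.450664 = 0.84542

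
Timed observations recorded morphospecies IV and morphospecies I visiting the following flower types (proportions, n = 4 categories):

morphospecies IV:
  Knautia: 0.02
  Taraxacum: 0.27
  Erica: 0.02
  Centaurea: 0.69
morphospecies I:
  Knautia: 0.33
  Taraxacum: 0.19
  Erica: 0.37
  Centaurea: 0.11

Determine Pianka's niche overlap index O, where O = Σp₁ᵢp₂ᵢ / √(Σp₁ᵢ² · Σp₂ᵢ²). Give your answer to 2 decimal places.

0.35

Σ p₁ᵢp₂ᵢ = 0.0066 + 0.0513 + 0.0074 + 0.0759 = 0.1412
Σp_1ᵢ² = 0.02² + 0.27² + 0.02² + 0.69² = 0.0004 + 0.0729 + 0.0004 + 0.4761 = 0.5498
Σp_2ᵢ² = 0.33² + 0.19² + 0.37² + 0.11² = 0.1089 + 0.0361 + 0.1369 + 0.0121 = 0.2940
O = 0.1412 / √(0.5498 × 0.2940) = 0.1412 / 0.40205 = 0.3512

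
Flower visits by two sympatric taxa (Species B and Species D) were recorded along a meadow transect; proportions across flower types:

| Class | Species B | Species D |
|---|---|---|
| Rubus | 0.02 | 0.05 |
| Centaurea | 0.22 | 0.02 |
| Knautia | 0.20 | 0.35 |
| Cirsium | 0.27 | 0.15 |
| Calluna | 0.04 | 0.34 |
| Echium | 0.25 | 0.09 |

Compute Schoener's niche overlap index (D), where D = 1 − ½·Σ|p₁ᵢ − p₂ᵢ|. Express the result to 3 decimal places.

Σ|p₁ᵢ − p₂ᵢ| = 0.03 + 0.20 + 0.15 + 0.12 + 0.30 + 0.16 = 0.96
D = 1 − ½ × 0.96 = 1 − 0.480 = 0.52000

0.520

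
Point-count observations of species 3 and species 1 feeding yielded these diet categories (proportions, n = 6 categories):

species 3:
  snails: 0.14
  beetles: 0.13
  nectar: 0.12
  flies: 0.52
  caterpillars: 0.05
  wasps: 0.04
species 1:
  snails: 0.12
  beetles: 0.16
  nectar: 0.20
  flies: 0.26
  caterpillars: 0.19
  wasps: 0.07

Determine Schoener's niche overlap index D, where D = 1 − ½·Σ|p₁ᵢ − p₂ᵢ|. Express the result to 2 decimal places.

0.72

Σ|p₁ᵢ − p₂ᵢ| = 0.02 + 0.03 + 0.08 + 0.26 + 0.14 + 0.03 = 0.56
D = 1 − ½ × 0.56 = 1 − 0.280 = 0.7200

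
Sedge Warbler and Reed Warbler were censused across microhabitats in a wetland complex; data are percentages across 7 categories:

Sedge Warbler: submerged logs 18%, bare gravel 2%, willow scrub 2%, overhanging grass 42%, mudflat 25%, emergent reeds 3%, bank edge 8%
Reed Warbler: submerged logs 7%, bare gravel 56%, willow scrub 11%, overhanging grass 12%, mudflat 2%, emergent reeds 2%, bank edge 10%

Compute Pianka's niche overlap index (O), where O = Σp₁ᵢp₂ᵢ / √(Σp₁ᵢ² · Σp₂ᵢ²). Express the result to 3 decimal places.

Convert percentages to proportions (divide by 100).
Σ p₁ᵢp₂ᵢ = 0.0126 + 0.0112 + 0.0022 + 0.0504 + 0.0050 + 0.0006 + 0.0080 = 0.0900
Σp_1ᵢ² = 0.18² + 0.02² + 0.02² + 0.42² + 0.25² + 0.03² + 0.08² = 0.0324 + 0.0004 + 0.0004 + 0.1764 + 0.0625 + 0.0009 + 0.0064 = 0.2794
Σp_2ᵢ² = 0.07² + 0.56² + 0.11² + 0.12² + 0.02² + 0.02² + 0.10² = 0.0049 + 0.3136 + 0.0121 + 0.0144 + 0.0004 + 0.0004 + 0.0100 = 0.3558
O = 0.0900 / √(0.2794 × 0.3558) = 0.0900 / 0.315294 = 0.28545

0.285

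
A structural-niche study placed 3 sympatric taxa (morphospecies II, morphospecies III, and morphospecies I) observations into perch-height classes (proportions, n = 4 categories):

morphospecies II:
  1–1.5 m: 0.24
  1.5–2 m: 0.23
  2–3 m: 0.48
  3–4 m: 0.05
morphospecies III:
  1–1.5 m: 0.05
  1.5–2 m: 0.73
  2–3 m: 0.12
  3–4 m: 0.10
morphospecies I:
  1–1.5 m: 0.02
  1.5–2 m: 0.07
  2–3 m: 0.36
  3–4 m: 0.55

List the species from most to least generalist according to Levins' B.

morphospecies II > morphospecies I > morphospecies III

Σp_IIᵢ² = 0.24² + 0.23² + 0.48² + 0.05² = 0.0576 + 0.0529 + 0.2304 + 0.0025 = 0.3434
B_II = 1 / 0.3434 = 2.9121
Σp_IIIᵢ² = 0.05² + 0.73² + 0.12² + 0.10² = 0.0025 + 0.5329 + 0.0144 + 0.0100 = 0.5598
B_III = 1 / 0.5598 = 1.7864
Σp_Iᵢ² = 0.02² + 0.07² + 0.36² + 0.55² = 0.0004 + 0.0049 + 0.1296 + 0.3025 = 0.4374
B_I = 1 / 0.4374 = 2.2862
Ranking by B (broadest → narrowest): morphospecies II (2.91) > morphospecies I (2.29) > morphospecies III (1.79)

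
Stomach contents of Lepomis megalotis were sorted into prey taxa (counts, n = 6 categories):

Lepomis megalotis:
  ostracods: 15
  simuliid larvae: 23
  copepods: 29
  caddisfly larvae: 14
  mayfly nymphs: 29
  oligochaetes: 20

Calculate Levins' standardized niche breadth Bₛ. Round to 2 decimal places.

0.91

Proportions for Lepomis megalotis (n=130): 15/130=0.1154, 23/130=0.1769, 29/130=0.2231, 14/130=0.1077, 29/130=0.2231, 20/130=0.1538
Σpᵢ² = 0.1154² + 0.1769² + 0.2231² + 0.1077² + 0.2231² + 0.1538² = 0.013317 + 0.031294 + 0.049774 + 0.011599 + 0.049774 + 0.023654 = 0.179412
B = 1 / 0.179412 = 5.5738
Bₛ = (B − 1)/(n − 1) = (5.5738 − 1)/(6 − 1) = 4.5738/5 = 0.9148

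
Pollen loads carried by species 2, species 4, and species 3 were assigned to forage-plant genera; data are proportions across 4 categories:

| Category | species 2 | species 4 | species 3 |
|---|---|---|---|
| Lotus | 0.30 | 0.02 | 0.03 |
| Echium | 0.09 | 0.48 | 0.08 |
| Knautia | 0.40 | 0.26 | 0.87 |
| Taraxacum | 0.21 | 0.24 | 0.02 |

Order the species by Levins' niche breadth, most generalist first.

Σp_2ᵢ² = 0.30² + 0.09² + 0.40² + 0.21² = 0.0900 + 0.0081 + 0.1600 + 0.0441 = 0.3022
B_2 = 1 / 0.3022 = 3.3091
Σp_4ᵢ² = 0.02² + 0.48² + 0.26² + 0.24² = 0.0004 + 0.2304 + 0.0676 + 0.0576 = 0.3560
B_4 = 1 / 0.3560 = 2.8090
Σp_3ᵢ² = 0.03² + 0.08² + 0.87² + 0.02² = 0.0009 + 0.0064 + 0.7569 + 0.0004 = 0.7646
B_3 = 1 / 0.7646 = 1.3079
Ranking by B (broadest → narrowest): species 2 (3.31) > species 4 (2.81) > species 3 (1.31)

species 2 > species 4 > species 3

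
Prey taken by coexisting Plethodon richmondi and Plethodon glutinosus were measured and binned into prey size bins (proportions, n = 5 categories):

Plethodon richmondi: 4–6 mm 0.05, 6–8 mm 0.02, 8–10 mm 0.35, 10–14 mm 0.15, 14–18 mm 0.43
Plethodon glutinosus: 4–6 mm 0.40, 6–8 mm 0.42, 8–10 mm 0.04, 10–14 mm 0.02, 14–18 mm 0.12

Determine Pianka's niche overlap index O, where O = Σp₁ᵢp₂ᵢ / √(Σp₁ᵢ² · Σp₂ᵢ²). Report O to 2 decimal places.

Σ p₁ᵢp₂ᵢ = 0.0200 + 0.0084 + 0.0140 + 0.0030 + 0.0516 = 0.0970
Σp_1ᵢ² = 0.05² + 0.02² + 0.35² + 0.15² + 0.43² = 0.0025 + 0.0004 + 0.1225 + 0.0225 + 0.1849 = 0.3328
Σp_2ᵢ² = 0.40² + 0.42² + 0.04² + 0.02² + 0.12² = 0.1600 + 0.1764 + 0.0016 + 0.0004 + 0.0144 = 0.3528
O = 0.0970 / √(0.3328 × 0.3528) = 0.0970 / 0.34265 = 0.2831

0.28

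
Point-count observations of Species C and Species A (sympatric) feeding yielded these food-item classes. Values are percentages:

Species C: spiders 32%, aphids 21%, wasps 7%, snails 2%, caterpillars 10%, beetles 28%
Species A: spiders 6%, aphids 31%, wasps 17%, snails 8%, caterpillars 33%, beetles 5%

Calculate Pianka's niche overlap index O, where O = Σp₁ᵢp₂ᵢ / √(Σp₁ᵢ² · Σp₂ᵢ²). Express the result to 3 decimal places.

0.595

Convert percentages to proportions (divide by 100).
Σ p₁ᵢp₂ᵢ = 0.0192 + 0.0651 + 0.0119 + 0.0016 + 0.0330 + 0.0140 = 0.1448
Σp_1ᵢ² = 0.32² + 0.21² + 0.07² + 0.02² + 0.10² + 0.28² = 0.1024 + 0.0441 + 0.0049 + 0.0004 + 0.0100 + 0.0784 = 0.2402
Σp_2ᵢ² = 0.06² + 0.31² + 0.17² + 0.08² + 0.33² + 0.05² = 0.0036 + 0.0961 + 0.0289 + 0.0064 + 0.1089 + 0.0025 = 0.2464
O = 0.1448 / √(0.2402 × 0.2464) = 0.1448 / 0.243280 = 0.59520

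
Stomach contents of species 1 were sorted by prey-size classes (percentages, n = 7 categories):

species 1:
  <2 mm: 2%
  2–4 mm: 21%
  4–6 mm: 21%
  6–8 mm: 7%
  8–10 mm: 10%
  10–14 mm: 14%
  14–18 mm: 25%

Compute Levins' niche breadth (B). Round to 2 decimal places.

Convert percentages to proportions (divide by 100).
Σpᵢ² = 0.02² + 0.21² + 0.21² + 0.07² + 0.10² + 0.14² + 0.25² = 0.0004 + 0.0441 + 0.0441 + 0.0049 + 0.0100 + 0.0196 + 0.0625 = 0.1856
B = 1 / 0.1856 = 5.3879

5.39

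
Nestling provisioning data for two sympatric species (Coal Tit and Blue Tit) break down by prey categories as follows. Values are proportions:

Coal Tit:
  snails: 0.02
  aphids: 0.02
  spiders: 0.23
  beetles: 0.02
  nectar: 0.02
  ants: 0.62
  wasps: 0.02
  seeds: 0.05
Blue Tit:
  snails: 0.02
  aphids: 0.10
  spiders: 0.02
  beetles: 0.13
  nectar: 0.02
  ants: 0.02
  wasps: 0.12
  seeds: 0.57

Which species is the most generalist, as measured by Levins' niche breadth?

Σp_Coalᵢ² = 0.02² + 0.02² + 0.23² + 0.02² + 0.02² + 0.62² + 0.02² + 0.05² = 0.0004 + 0.0004 + 0.0529 + 0.0004 + 0.0004 + 0.3844 + 0.0004 + 0.0025 = 0.4418
B_Coal = 1 / 0.4418 = 2.2635
Σp_Blueᵢ² = 0.02² + 0.10² + 0.02² + 0.13² + 0.02² + 0.02² + 0.12² + 0.57² = 0.0004 + 0.0100 + 0.0004 + 0.0169 + 0.0004 + 0.0004 + 0.0144 + 0.3249 = 0.3678
B_Blue = 1 / 0.3678 = 2.7189
Highest B → broadest niche (most generalist): Blue Tit (B = 2.72).

Blue Tit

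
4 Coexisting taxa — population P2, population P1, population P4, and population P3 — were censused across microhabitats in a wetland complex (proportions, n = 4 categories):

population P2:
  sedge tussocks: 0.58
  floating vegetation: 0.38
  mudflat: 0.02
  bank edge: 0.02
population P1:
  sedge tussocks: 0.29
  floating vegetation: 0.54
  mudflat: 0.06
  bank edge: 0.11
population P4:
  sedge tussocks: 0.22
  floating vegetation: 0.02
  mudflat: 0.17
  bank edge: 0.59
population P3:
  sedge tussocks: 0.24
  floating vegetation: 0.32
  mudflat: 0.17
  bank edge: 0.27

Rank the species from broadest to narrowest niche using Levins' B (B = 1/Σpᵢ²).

population P3 > population P1 > population P4 > population P2

Σp_P2ᵢ² = 0.58² + 0.38² + 0.02² + 0.02² = 0.3364 + 0.1444 + 0.0004 + 0.0004 = 0.4816
B_P2 = 1 / 0.4816 = 2.0764
Σp_P1ᵢ² = 0.29² + 0.54² + 0.06² + 0.11² = 0.0841 + 0.2916 + 0.0036 + 0.0121 = 0.3914
B_P1 = 1 / 0.3914 = 2.5549
Σp_P4ᵢ² = 0.22² + 0.02² + 0.17² + 0.59² = 0.0484 + 0.0004 + 0.0289 + 0.3481 = 0.4258
B_P4 = 1 / 0.4258 = 2.3485
Σp_P3ᵢ² = 0.24² + 0.32² + 0.17² + 0.27² = 0.0576 + 0.1024 + 0.0289 + 0.0729 = 0.2618
B_P3 = 1 / 0.2618 = 3.8197
Ranking by B (broadest → narrowest): population P3 (3.82) > population P1 (2.55) > population P4 (2.35) > population P2 (2.08)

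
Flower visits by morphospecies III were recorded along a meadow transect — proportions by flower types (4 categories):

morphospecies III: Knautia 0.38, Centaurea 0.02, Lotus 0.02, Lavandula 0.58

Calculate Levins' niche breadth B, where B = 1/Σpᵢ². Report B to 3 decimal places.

2.076

Σpᵢ² = 0.38² + 0.02² + 0.02² + 0.58² = 0.1444 + 0.0004 + 0.0004 + 0.3364 = 0.4816
B = 1 / 0.4816 = 2.07641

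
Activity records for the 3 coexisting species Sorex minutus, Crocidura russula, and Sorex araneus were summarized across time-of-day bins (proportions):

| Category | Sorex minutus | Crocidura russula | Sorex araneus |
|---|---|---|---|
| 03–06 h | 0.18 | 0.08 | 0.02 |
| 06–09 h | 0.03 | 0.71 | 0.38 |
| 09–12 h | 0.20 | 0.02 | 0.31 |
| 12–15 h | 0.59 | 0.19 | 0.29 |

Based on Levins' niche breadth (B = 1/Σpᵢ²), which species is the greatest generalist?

Sorex araneus

Σp_minuᵢ² = 0.18² + 0.03² + 0.20² + 0.59² = 0.0324 + 0.0009 + 0.0400 + 0.3481 = 0.4214
B_minu = 1 / 0.4214 = 2.3730
Σp_russᵢ² = 0.08² + 0.71² + 0.02² + 0.19² = 0.0064 + 0.5041 + 0.0004 + 0.0361 = 0.5470
B_russ = 1 / 0.5470 = 1.8282
Σp_aranᵢ² = 0.02² + 0.38² + 0.31² + 0.29² = 0.0004 + 0.1444 + 0.0961 + 0.0841 = 0.3250
B_aran = 1 / 0.3250 = 3.0769
Highest B → broadest niche (most generalist): Sorex araneus (B = 3.08).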